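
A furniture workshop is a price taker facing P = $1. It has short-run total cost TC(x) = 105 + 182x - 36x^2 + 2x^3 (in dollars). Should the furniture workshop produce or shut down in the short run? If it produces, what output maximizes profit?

Shut down

Strip out fixed cost: VC = 182x - 36x^2 + 2x^3. Then AVC = 182 - 36x + 2x^2 and MC = 182 - 72x + 6x^2.
AVC hits its minimum where MC = AVC, at x = 9, giving min AVC = 182 - 36·9 + 2·9^2 = $20.
Since P = $1 < min AVC = $20, price fails to cover variable cost at any output.
Best response: produce nothing and absorb the $105 fixed cost.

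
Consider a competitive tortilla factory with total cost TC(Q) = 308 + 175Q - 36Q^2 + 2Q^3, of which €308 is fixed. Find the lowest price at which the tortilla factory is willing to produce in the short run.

€13 per unit

The shutdown price is the minimum of AVC. VC = 175Q - 36Q^2 + 2Q^3, so AVC = 175 - 36Q + 2Q^2.
At the minimum of AVC, MC = AVC. MC = 175 - 72Q + 6Q^2; setting MC = AVC gives 4Q^2 - 36Q = 0, so Q = 9. min AVC = 13.
For P < €13 the firm produces nothing.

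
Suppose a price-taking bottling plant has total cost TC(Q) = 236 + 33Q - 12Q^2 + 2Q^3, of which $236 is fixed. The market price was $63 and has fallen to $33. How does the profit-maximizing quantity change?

Output falls from 5 to 4

AVC = 33 - 12Q + 2Q^2, minimized at Q = 3 where min AVC = $15. MC = 33 - 24Q + 6Q^2.
At P = $63 ≥ min AVC, set P = MC on the rising branch: Q = 5.
At P = $33 ≥ min AVC, set P = MC: Q = 4. The firm stays open but cuts output.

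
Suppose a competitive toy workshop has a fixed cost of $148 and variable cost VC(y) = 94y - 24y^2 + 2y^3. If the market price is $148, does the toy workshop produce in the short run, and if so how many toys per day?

Strip out fixed cost: VC = 94y - 24y^2 + 2y^3. Then AVC = 94 - 24y + 2y^2 and MC = 94 - 48y + 6y^2.
The AVC parabola has its vertex at y = 24/4 = 6, where AVC = 94 - 24·6 + 2·6^2 = $22.
Because $148 ≥ $22, revenue can cover variable cost; the firm operates.
Set P = MC: 148 = 94 - 48y + 6y^2 → -54 - 48y + 6y^2 = 0. The roots are y = -1 and y = 9; the profit-maximizing output is on the rising part of MC, so y* = 9.
Check: AVC at y = 9 is $40 ≤ P, so revenue covers variable cost.
Profit = P·y − TC = 148·9 − 508 = $824.

Produce at y = 9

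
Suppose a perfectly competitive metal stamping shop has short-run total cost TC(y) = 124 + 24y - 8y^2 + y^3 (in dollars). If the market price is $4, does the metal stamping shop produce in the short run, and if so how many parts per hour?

Shut down

Strip out fixed cost: VC = 24y - 8y^2 + y^3. Then AVC = 24 - 8y + y^2 and MC = 24 - 16y + 3y^2.
AVC is minimized where dAVC/dy = -8 + 2y = 0, at y = 4; min AVC = 24 - 8·4 + 4^2 = $8.
P = $4 lies below min AVC = $8; no output level covers variable cost.
The firm minimizes its loss by shutting down and losing only its fixed cost of $124.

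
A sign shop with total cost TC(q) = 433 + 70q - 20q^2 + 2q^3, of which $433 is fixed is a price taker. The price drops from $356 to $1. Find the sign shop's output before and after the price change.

Output falls from 11 to 0 (the firm shuts down)

MC = 70 - 40q + 6q^2; the shutdown threshold is min AVC = $20 (at q = 5).
At P = $356 ≥ min AVC, set P = MC on the rising branch: q = 11.
At P = $1 < min AVC = $20, price no longer covers variable cost at any output, so the firm shuts down: q = 0.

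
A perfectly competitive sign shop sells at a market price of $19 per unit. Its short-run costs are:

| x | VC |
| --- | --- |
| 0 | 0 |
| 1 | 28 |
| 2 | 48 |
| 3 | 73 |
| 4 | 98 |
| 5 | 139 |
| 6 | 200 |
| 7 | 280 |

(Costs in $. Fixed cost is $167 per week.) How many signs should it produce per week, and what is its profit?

x = 0 (shut down); profit = -$167

Profit at each row (π = 19x − TC): x=0: -167; x=1: -176; x=2: -177; x=3: -183; x=4: -189; x=5: -211; x=6: -253; x=7: -314.
Profit is highest at x = 0. Equivalently, the lowest AVC in the table is 48/2 ≈ $24 at x = 2, and P = $19 falls below it — price never covers variable cost, so the firm shuts down and loses only its fixed cost.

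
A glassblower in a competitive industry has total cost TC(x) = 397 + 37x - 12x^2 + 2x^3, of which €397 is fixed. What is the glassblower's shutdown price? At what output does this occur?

The shutdown price is the minimum of AVC. VC = 37x - 12x^2 + 2x^3, so AVC = 37 - 12x + 2x^2.
At the minimum of AVC, MC = AVC. MC = 37 - 24x + 6x^2; setting MC = AVC gives 4x^2 - 12x = 0, so x = 3. min AVC = 19.
So the shutdown price is €19.

€19 per unit, at x = 3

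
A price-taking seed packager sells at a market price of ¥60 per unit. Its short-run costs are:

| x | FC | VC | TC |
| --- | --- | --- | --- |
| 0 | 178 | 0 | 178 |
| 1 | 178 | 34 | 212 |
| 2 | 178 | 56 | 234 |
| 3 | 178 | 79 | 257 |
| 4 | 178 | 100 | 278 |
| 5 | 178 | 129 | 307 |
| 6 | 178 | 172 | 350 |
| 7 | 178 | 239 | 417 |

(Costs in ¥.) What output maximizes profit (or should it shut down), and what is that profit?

x = 6; profit = ¥10

Profit at each row (π = 60x − TC): x=0: -178; x=1: -152; x=2: -114; x=3: -77; x=4: -38; x=5: -7; x=6: 10; x=7: 3.
Profit is maximized at x = 6. AVC there is 172/6 = ¥28.67 ≤ P, so producing beats shutting down (which would give -¥178).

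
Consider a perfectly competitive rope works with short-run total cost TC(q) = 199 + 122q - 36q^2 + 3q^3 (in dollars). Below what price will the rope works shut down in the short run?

$14 per unit

Short-run supply begins at min AVC. From VC = 122q - 36q^2 + 3q^3, AVC = 122 - 36q + 3q^2.
dAVC/dq = -36 + 6q = 0 gives q = 6. min AVC = 122 - 36·6 + 3·6^2 = 14.
So the shutdown price is $14.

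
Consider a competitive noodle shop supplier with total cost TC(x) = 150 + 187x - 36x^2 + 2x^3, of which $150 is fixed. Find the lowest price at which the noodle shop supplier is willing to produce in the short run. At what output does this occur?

The firm shuts down when price falls below the minimum of average variable cost. AVC = VC/x = 187 - 36x + 2x^2.
dAVC/dx = -36 + 4x = 0 gives x = 9. min AVC = 187 - 36·9 + 2·9^2 = 25.
For P < $25 the firm produces nothing.

$25 per unit, at x = 9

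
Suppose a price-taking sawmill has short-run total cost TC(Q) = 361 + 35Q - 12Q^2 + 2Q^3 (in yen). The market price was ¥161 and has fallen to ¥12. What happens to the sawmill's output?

AVC = 35 - 12Q + 2Q^2, minimized at Q = 3 where min AVC = ¥17. MC = 35 - 24Q + 6Q^2.
With P = ¥161 above the shutdown price, P = MC gives Q = 7.
At P = ¥12 < min AVC = ¥17, price no longer covers variable cost at any output, so the firm shuts down: Q = 0.

Output falls from 7 to 0 (the firm shuts down)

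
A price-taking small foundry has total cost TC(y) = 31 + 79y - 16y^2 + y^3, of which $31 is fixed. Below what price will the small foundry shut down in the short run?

The shutdown price is the minimum of AVC. VC = 79y - 16y^2 + y^3, so AVC = 79 - 16y + y^2.
dAVC/dy = -16 + 2y = 0 gives y = 8. min AVC = 79 - 16·8 + 8^2 = 15.
The firm shuts down for any P below $15.

$15 per unit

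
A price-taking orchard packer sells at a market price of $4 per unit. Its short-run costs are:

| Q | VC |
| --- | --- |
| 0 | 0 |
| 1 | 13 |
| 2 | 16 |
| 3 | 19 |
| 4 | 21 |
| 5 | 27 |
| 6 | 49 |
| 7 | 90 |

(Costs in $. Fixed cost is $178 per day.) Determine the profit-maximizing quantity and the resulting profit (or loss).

Q = 0 (shut down); profit = -$178

Compute π = P·Q − TC at each output: Q=0: -178; Q=1: -187; Q=2: -186; Q=3: -185; Q=4: -183; Q=5: -185; Q=6: -203; Q=7: -240.
Profit is highest at Q = 0. Equivalently, the lowest AVC in the table is 21/4 ≈ $5.25 at Q = 4, and P = $4 falls below it — price never covers variable cost, so the firm shuts down and loses only its fixed cost.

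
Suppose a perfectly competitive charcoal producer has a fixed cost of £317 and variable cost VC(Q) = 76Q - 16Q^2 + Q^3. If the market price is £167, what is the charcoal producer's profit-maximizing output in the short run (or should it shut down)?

Strip out fixed cost: VC = 76Q - 16Q^2 + Q^3. Then AVC = 76 - 16Q + Q^2 and MC = 76 - 32Q + 3Q^2.
The AVC parabola has its vertex at Q = 16/2 = 8, where AVC = 76 - 16·8 + 8^2 = £12.
Since P = £167 ≥ min AVC = £12, price covers variable cost and the firm should produce.
Set P = MC: 167 = 76 - 32Q + 3Q^2 → -91 - 32Q + 3Q^2 = 0. The roots are Q = -7/3 and Q = 13; the profit-maximizing output is on the rising part of MC, so Q* = 13.
Check: AVC at Q = 13 is £37 ≤ P, so revenue covers variable cost.
Profit = P·Q − TC = 167·13 − 798 = £1373.

Produce at Q = 13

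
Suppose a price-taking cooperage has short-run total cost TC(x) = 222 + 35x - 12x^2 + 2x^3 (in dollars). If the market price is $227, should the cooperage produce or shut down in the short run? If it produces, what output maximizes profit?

Produce at x = 8

From TC, MC = TC'(x) = 35 - 24x + 6x^2 and AVC = VC/x = 35 - 12x + 2x^2.
AVC hits its minimum where MC = AVC, at x = 3, giving min AVC = 35 - 12·3 + 2·3^2 = $17.
Because $227 ≥ $17, revenue can cover variable cost; the firm operates.
P = MC gives -192 - 24x + 6x^2 = 0, with roots -4 and 8. Take the larger (rising MC): x* = 8.
Check: AVC at x = 8 is $67 ≤ P, so revenue covers variable cost.
Profit = P·x − TC = 227·8 − 758 = $1058.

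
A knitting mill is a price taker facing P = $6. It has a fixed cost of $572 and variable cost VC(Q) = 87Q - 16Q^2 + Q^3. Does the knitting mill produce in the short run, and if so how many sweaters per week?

Shut down

Variable cost is VC = 87Q - 16Q^2 + Q^3, so AVC = VC/Q = 87 - 16Q + Q^2 and MC = dTC/dQ = 87 - 32Q + 3Q^2.
The AVC parabola has its vertex at Q = 16/2 = 8, where AVC = 87 - 16·8 + 8^2 = $23.
P = $6 lies below min AVC = $23; no output level covers variable cost.
Best response: produce nothing and absorb the $572 fixed cost.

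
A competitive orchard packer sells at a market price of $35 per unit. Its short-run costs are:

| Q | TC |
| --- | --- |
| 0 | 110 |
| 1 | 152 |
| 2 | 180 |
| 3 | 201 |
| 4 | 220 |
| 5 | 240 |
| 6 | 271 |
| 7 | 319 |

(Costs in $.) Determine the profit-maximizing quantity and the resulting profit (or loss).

Profit at each row (π = 35Q − TC): Q=0: -110; Q=1: -117; Q=2: -110; Q=3: -96; Q=4: -80; Q=5: -65; Q=6: -61; Q=7: -74.
Profit is maximized at Q = 6. AVC there is 161/6 = $26.83 ≤ P, so producing beats shutting down (which would give -$110).

Q = 6; profit = -$61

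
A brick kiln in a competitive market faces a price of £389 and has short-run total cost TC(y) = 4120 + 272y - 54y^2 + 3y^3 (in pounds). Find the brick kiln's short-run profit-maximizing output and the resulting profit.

AVC = 272 - 54y + 3y^2; min AVC = £29 at y = 9. Since P = £389 ≥ min AVC, the firm produces.
MC = 272 - 108y + 9y^2. Setting P = MC and taking the root on the rising branch gives y* = 13.
TR = 389·13 = 5057. TC = 4120 + 1001 = 5121. Profit = 5057 − 5121 = -£64.
By producing, the firm covers all variable cost plus £4056 of fixed cost; shutting down would lose the full £4120.

Profit = -£64 at y = 13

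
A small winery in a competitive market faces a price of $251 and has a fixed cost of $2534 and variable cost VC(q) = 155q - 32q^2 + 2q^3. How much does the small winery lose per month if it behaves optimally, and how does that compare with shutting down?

Profit = -$230 at q = 12

AVC = 155 - 32q + 2q^2; min AVC = $27 at q = 8. Since P = $251 ≥ min AVC, the firm produces.
MC = 155 - 64q + 6q^2. Setting P = MC and taking the root on the rising branch gives q* = 12.
TR = 251·12 = 3012. TC = 2534 + 708 = 3242. Profit = 3012 − 3242 = -$230.
Shutting down would mean losing the fixed cost of $2534, so operating at a loss of $230 is better by $2304.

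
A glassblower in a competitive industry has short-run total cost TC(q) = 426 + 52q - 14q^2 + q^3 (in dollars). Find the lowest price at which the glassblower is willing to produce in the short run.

$3 per unit

Short-run supply begins at min AVC. From VC = 52q - 14q^2 + q^3, AVC = 52 - 14q + q^2.
At the minimum of AVC, MC = AVC. MC = 52 - 28q + 3q^2; setting MC = AVC gives 2q^2 - 14q = 0, so q = 7. min AVC = 3.
For P < $3 the firm produces nothing.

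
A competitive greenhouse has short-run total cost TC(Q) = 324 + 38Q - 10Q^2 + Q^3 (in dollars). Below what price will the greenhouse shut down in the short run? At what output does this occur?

$13 per unit, at Q = 5

The firm shuts down when price falls below the minimum of average variable cost. AVC = VC/Q = 38 - 10Q + Q^2.
At the minimum of AVC, MC = AVC. MC = 38 - 20Q + 3Q^2; setting MC = AVC gives 2Q^2 - 10Q = 0, so Q = 5. min AVC = 13.
So the shutdown price is $13.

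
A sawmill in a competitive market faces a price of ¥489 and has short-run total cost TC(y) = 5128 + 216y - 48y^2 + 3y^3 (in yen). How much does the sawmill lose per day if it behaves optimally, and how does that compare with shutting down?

AVC = 216 - 48y + 3y^2 has its minimum ¥24 at y = 8; price ¥489 clears that bar, so the firm operates.
With MC = 216 - 96y + 9y^2, P = MC on the upward-sloping part at y* = 13.
TR = 489·13 = 6357. TC = 5128 + 1287 = 6415. Profit = 6357 − 6415 = -¥58.
Shutting down would mean losing the fixed cost of ¥5128, so operating at a loss of ¥58 is better by ¥5070.

Profit = -¥58 at y = 13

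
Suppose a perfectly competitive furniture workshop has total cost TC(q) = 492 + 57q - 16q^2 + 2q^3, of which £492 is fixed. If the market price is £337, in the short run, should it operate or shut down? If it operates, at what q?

Produce at q = 10

Strip out fixed cost: VC = 57q - 16q^2 + 2q^3. Then AVC = 57 - 16q + 2q^2 and MC = 57 - 32q + 6q^2.
AVC is minimized where dAVC/dq = -16 + 4q = 0, at q = 4; min AVC = 57 - 16·4 + 2·4^2 = £25.
Since P = £337 ≥ min AVC = £25, price covers variable cost and the firm should produce.
P = MC gives -280 - 32q + 6q^2 = 0, with roots -14/3 and 10. Take the larger (rising MC): q* = 10.
Check: AVC at q = 10 is £97 ≤ P, so revenue covers variable cost.
Profit = P·q − TC = 337·10 − 1462 = £1908.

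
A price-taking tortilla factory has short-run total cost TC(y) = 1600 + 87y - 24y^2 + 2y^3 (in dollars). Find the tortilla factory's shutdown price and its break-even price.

Shutdown price = min AVC. AVC = 87 - 24y + 2y^2, with vertex at y = 6 and minimum $15.
ATC = 1600/y + 87 - 24y + 2y^2. Setting dATC/dy = −1600/y^2 − 24 + 4y = 0 gives y = 10 (since 4·10^3 − 24·10^2 = 1600).
min ATC = 1600/10 + 87 − 24·10 + 2·10^2 = $207. That is the break-even price.
Between these two prices the firm operates at a loss; above $207 it earns a profit.

Shutdown price = $15; break-even price = $207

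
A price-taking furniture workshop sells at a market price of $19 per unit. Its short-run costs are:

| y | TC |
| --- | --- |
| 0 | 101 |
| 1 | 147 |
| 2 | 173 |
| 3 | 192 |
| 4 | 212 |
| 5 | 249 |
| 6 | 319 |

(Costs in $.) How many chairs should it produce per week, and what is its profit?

y = 0 (shut down); profit = -$101

Compute π = P·y − TC at each output: y=0: -101; y=1: -128; y=2: -135; y=3: -135; y=4: -136; y=5: -154; y=6: -205.
Profit is highest at y = 0. Equivalently, the lowest AVC in the table is 111/4 ≈ $27.75 at y = 4, and P = $19 falls below it — price never covers variable cost, so the firm shuts down and loses only its fixed cost.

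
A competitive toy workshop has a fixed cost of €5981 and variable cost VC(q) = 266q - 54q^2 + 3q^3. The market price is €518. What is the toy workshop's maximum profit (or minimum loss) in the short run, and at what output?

Profit = -€101 at q = 14

AVC = 266 - 54q + 3q^2; min AVC = €23 at q = 9. Since P = €518 ≥ min AVC, the firm produces.
With MC = 266 - 108q + 9q^2, P = MC on the upward-sloping part at q* = 14.
TR = 518·14 = 7252. TC = 5981 + 1372 = 7353. Profit = 7252 − 7353 = -€101.
Shutting down would mean losing the fixed cost of €5981, so operating at a loss of €101 is better by €5880.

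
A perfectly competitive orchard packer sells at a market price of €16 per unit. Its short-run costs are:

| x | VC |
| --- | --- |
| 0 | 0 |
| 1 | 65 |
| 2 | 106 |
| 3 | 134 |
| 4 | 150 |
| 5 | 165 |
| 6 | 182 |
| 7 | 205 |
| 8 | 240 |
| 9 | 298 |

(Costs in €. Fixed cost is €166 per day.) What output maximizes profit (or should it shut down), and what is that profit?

Tabulate TR − TC: x=0: -166; x=1: -215; x=2: -240; x=3: -252; x=4: -252; x=5: -251; x=6: -252; x=7: -259; x=8: -278; x=9: -320.
Profit is highest at x = 0. Equivalently, the lowest AVC in the table is 205/7 ≈ €29.29 at x = 7, and P = €16 falls below it — price never covers variable cost, so the firm shuts down and loses only its fixed cost.

x = 0 (shut down); profit = -€166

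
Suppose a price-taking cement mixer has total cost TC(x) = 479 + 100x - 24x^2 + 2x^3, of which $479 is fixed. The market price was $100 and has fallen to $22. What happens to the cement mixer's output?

Output falls from 8 to 0 (the firm shuts down)

AVC = 100 - 24x + 2x^2, minimized at x = 6 where min AVC = $28. MC = 100 - 48x + 6x^2.
At P = $100 ≥ min AVC, set P = MC on the rising branch: x = 8.
At P = $22 < min AVC = $28, price no longer covers variable cost at any output, so the firm shuts down: x = 0.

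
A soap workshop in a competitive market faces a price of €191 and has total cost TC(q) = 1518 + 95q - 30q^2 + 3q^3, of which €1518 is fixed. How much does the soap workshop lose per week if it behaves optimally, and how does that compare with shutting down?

AVC = 95 - 30q + 3q^2; min AVC = €20 at q = 5. Since P = €191 ≥ min AVC, the firm produces.
MC = 95 - 60q + 9q^2. Setting P = MC and taking the root on the rising branch gives q* = 8.
TR = 191·8 = 1528. TC = 1518 + 376 = 1894. Profit = 1528 − 1894 = -€366.
Shutting down would mean losing the fixed cost of €1518, so operating at a loss of €366 is better by €1152.

Profit = -€366 at q = 8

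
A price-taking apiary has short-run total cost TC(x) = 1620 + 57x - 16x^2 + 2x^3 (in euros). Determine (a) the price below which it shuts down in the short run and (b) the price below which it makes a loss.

Shutdown price = €25; break-even price = €255

Shutdown price = min AVC. AVC = 57 - 16x + 2x^2, with vertex at x = 4 and minimum €25.
ATC = 1620/x + 57 - 16x + 2x^2. Setting dATC/dx = −1620/x^2 − 16 + 4x = 0 gives x = 9 (since 4·9^3 − 16·9^2 = 1620).
min ATC = 1620/9 + 57 − 16·9 + 2·9^2 = €255. That is the break-even price.
For €25 ≤ P < €255 the firm produces at a loss; below €25 it shuts down.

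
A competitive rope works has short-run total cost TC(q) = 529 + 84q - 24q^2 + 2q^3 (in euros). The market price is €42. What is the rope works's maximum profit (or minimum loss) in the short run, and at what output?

AVC = 84 - 24q + 2q^2; min AVC = €12 at q = 6. Since P = €42 ≥ min AVC, the firm produces.
With MC = 84 - 48q + 6q^2, P = MC on the upward-sloping part at q* = 7.
TR = 42·7 = 294. TC = 529 + 98 = 627. Profit = 294 − 627 = -€333.
That loss of €333 beats the €529 the firm would lose by shutting down; producing recovers €196 of fixed cost.

Profit = -€333 at q = 7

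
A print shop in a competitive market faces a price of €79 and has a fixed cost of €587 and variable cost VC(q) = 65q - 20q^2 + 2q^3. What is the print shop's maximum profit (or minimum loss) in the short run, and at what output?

Profit = -€195 at q = 7

AVC = 65 - 20q + 2q^2 has its minimum €15 at q = 5; price €79 clears that bar, so the firm operates.
With MC = 65 - 40q + 6q^2, P = MC on the upward-sloping part at q* = 7.
TR = 79·7 = 553. TC = 587 + 161 = 748. Profit = 553 − 748 = -€195.
Shutting down would mean losing the fixed cost of €587, so operating at a loss of €195 is better by €392.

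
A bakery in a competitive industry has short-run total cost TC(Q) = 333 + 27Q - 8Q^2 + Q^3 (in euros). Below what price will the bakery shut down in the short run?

The shutdown price is the minimum of AVC. VC = 27Q - 8Q^2 + Q^3, so AVC = 27 - 8Q + Q^2.
At the minimum of AVC, MC = AVC. MC = 27 - 16Q + 3Q^2; setting MC = AVC gives 2Q^2 - 8Q = 0, so Q = 4. min AVC = 11.
So the shutdown price is €11.

€11 per unit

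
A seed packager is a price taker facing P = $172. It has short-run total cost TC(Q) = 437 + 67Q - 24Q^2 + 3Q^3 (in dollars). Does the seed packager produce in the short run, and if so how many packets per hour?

From TC, MC = TC'(Q) = 67 - 48Q + 9Q^2 and AVC = VC/Q = 67 - 24Q + 3Q^2.
AVC is minimized where dAVC/dQ = -24 + 6Q = 0, at Q = 4; min AVC = 67 - 24·4 + 3·4^2 = $19.
P = $172 exceeds min AVC = $19, so the firm stays open.
Solving P = MC: -105 - 48Q + 9Q^2 = 0 ⇒ Q = -5/3 or 7. On the upward-sloping branch, Q* = 7.
Check: AVC at Q = 7 is $46 ≤ P, so revenue covers variable cost.
Profit = P·Q − TC = 172·7 − 759 = $445.

Produce at Q = 7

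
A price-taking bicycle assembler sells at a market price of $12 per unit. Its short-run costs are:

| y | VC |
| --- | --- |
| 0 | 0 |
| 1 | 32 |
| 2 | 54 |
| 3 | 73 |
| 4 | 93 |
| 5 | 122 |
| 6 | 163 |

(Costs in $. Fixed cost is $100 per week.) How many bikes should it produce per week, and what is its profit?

y = 0 (shut down); profit = -$100

Profit at each row (π = 12y − TC): y=0: -100; y=1: -120; y=2: -130; y=3: -137; y=4: -145; y=5: -162; y=6: -191.
Profit is highest at y = 0. Equivalently, the lowest AVC in the table is 93/4 ≈ $23.25 at y = 4, and P = $12 falls below it — price never covers variable cost, so the firm shuts down and loses only its fixed cost.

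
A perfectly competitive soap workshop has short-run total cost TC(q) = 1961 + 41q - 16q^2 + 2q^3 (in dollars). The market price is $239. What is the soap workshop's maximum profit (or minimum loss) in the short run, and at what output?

AVC = 41 - 16q + 2q^2; min AVC = $9 at q = 4. Since P = $239 ≥ min AVC, the firm produces.
MC = 41 - 32q + 6q^2. Setting P = MC and taking the root on the rising branch gives q* = 9.
TR = 239·9 = 2151. TC = 1961 + 531 = 2492. Profit = 2151 − 2492 = -$341.
By producing, the firm covers all variable cost plus $1620 of fixed cost; shutting down would lose the full $1961.

Profit = -$341 at q = 9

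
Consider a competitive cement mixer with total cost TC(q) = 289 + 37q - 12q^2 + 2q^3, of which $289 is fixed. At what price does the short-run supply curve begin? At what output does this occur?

$19 per unit, at q = 3

The firm shuts down when price falls below the minimum of average variable cost. AVC = VC/q = 37 - 12q + 2q^2.
dAVC/dq = -12 + 4q = 0 gives q = 3. min AVC = 37 - 12·3 + 2·3^2 = 19.
The firm shuts down for any P below $19.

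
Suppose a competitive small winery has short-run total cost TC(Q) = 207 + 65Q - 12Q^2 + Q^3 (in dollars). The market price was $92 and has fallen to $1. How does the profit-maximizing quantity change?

Output falls from 9 to 0 (the firm shuts down)

MC = 65 - 24Q + 3Q^2; the shutdown threshold is min AVC = $29 (at Q = 6).
At P = $92 ≥ min AVC, set P = MC on the rising branch: Q = 9.
At P = $1 < min AVC = $29, price no longer covers variable cost at any output, so the firm shuts down: Q = 0.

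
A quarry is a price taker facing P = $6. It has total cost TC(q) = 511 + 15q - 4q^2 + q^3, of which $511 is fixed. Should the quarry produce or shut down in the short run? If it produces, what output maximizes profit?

Shut down

Variable cost is VC = 15q - 4q^2 + q^3, so AVC = VC/q = 15 - 4q + q^2 and MC = dTC/dq = 15 - 8q + 3q^2.
The AVC parabola has its vertex at q = 4/2 = 2, where AVC = 15 - 4·2 + 2^2 = $11.
Since P = $6 < min AVC = $11, price fails to cover variable cost at any output.
The firm minimizes its loss by shutting down and losing only its fixed cost of $511.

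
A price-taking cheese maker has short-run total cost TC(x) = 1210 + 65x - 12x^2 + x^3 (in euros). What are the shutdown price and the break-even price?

Shutdown price = min AVC. AVC = 65 - 12x + x^2, with vertex at x = 6 and minimum €29.
ATC = 1210/x + 65 - 12x + x^2. Setting dATC/dx = −1210/x^2 − 12 + 2x = 0 gives x = 11 (since 2·11^3 − 12·11^2 = 1210).
min ATC = 1210/11 + 65 − 12·11 + 11^2 = €164. That is the break-even price.
For €29 ≤ P < €164 the firm produces at a loss; below €29 it shuts down.

Shutdown price = €29; break-even price = €164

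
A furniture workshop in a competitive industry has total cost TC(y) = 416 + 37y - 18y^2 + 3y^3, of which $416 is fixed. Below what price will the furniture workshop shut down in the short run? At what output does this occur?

$10 per unit, at y = 3

Short-run supply begins at min AVC. From VC = 37y - 18y^2 + 3y^3, AVC = 37 - 18y + 3y^2.
At the minimum of AVC, MC = AVC. MC = 37 - 36y + 9y^2; setting MC = AVC gives 6y^2 - 18y = 0, so y = 3. min AVC = 10.
For P < $10 the firm produces nothing.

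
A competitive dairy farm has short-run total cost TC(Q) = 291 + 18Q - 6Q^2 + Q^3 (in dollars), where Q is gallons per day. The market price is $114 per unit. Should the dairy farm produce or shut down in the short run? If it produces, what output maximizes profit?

Produce at Q = 8

Variable cost is VC = 18Q - 6Q^2 + Q^3, so AVC = VC/Q = 18 - 6Q + Q^2 and MC = dTC/dQ = 18 - 12Q + 3Q^2.
The AVC parabola has its vertex at Q = 6/2 = 3, where AVC = 18 - 6·3 + 3^2 = $9.
Since P = $114 ≥ min AVC = $9, price covers variable cost and the firm should produce.
Solving P = MC: -96 - 12Q + 3Q^2 = 0 ⇒ Q = -4 or 8. On the upward-sloping branch, Q* = 8.
Check: AVC at Q = 8 is $34 ≤ P, so revenue covers variable cost.
Profit = P·Q − TC = 114·8 − 563 = $349.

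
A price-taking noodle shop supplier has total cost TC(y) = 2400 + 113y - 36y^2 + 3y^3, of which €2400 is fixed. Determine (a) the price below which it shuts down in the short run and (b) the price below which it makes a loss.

Shutdown price = min AVC. AVC = 113 - 36y + 3y^2, with vertex at y = 6 and minimum €5.
ATC = 2400/y + 113 - 36y + 3y^2. Setting dATC/dy = −2400/y^2 − 36 + 6y = 0 gives y = 10 (since 6·10^3 − 36·10^2 = 2400).
min ATC = 2400/10 + 113 − 36·10 + 3·10^2 = €293. That is the break-even price.
For €5 ≤ P < €293 the firm produces at a loss; below €5 it shuts down.

Shutdown price = €5; break-even price = €293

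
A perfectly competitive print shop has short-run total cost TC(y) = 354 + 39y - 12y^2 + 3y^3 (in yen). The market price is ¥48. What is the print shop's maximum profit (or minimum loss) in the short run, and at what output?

AVC = 39 - 12y + 3y^2 has its minimum ¥27 at y = 2; price ¥48 clears that bar, so the firm operates.
MC = 39 - 24y + 9y^2. Setting P = MC and taking the root on the rising branch gives y* = 3.
TR = 48·3 = 144. TC = 354 + 90 = 444. Profit = 144 − 444 = -¥300.
That loss of ¥300 beats the ¥354 the firm would lose by shutting down; producing recovers ¥54 of fixed cost.

Profit = -¥300 at y = 3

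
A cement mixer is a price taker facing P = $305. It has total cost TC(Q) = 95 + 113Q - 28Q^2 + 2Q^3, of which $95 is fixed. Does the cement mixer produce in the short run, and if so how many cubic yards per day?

From TC, MC = TC'(Q) = 113 - 56Q + 6Q^2 and AVC = VC/Q = 113 - 28Q + 2Q^2.
The AVC parabola has its vertex at Q = 28/4 = 7, where AVC = 113 - 28·7 + 2·7^2 = $15.
Because $305 ≥ $15, revenue can cover variable cost; the firm operates.
Solving P = MC: -192 - 56Q + 6Q^2 = 0 ⇒ Q = -8/3 or 12. On the upward-sloping branch, Q* = 12.
Check: AVC at Q = 12 is $65 ≤ P, so revenue covers variable cost.
Profit = P·Q − TC = 305·12 − 875 = $2785.

Produce at Q = 12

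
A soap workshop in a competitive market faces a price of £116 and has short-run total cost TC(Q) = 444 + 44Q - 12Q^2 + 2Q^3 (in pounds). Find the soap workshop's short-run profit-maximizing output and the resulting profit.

Profit = -£12 at Q = 6

AVC = 44 - 12Q + 2Q^2; min AVC = £26 at Q = 3. Since P = £116 ≥ min AVC, the firm produces.
With MC = 44 - 24Q + 6Q^2, P = MC on the upward-sloping part at Q* = 6.
TR = 116·6 = 696. TC = 444 + 264 = 708. Profit = 696 − 708 = -£12.
Shutting down would mean losing the fixed cost of £444, so operating at a loss of £12 is better by £432.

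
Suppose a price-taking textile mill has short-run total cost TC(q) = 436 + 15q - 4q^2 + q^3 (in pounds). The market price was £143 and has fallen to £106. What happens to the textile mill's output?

AVC = 15 - 4q + q^2, minimized at q = 2 where min AVC = £11. MC = 15 - 8q + 3q^2.
At P = £143 ≥ min AVC, set P = MC on the rising branch: q = 8.
At P = £106 ≥ min AVC, set P = MC: q = 7. The firm stays open but cuts output.

Output falls from 8 to 7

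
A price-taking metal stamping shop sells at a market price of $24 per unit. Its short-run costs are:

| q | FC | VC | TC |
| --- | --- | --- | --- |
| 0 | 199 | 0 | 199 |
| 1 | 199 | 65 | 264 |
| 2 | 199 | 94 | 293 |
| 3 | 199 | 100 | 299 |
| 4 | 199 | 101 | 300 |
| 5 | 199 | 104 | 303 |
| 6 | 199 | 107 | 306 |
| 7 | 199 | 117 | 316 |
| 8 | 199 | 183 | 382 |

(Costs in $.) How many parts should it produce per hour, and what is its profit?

Compute π = P·q − TC at each output: q=0: -199; q=1: -240; q=2: -245; q=3: -227; q=4: -204; q=5: -183; q=6: -162; q=7: -148; q=8: -190.
Profit is maximized at q = 7. AVC there is 117/7 = $16.71 ≤ P, so producing beats shutting down (which would give -$199).

q = 7; profit = -$148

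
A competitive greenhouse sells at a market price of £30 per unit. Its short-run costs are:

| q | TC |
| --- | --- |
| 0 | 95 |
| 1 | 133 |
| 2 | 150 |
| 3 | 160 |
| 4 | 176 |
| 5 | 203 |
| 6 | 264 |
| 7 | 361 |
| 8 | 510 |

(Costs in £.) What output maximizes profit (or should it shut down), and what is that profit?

Tabulate TR − TC: q=0: -95; q=1: -103; q=2: -90; q=3: -70; q=4: -56; q=5: -53; q=6: -84; q=7: -151; q=8: -270.
Profit is maximized at q = 5. AVC there is 108/5 = £21.60 ≤ P, so producing beats shutting down (which would give -£95).

q = 5; profit = -£53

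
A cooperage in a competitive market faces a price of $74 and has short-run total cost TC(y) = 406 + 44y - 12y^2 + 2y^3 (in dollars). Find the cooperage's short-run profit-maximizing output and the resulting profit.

AVC = 44 - 12y + 2y^2 has its minimum $26 at y = 3; price $74 clears that bar, so the firm operates.
With MC = 44 - 24y + 6y^2, P = MC on the upward-sloping part at y* = 5.
TR = 74·5 = 370. TC = 406 + 170 = 576. Profit = 370 − 576 = -$206.
Shutting down would mean losing the fixed cost of $406, so operating at a loss of $206 is better by $200.

Profit = -$206 at y = 5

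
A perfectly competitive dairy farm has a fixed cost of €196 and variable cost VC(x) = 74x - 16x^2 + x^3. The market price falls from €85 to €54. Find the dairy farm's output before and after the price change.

AVC = 74 - 16x + x^2, minimized at x = 8 where min AVC = €10. MC = 74 - 32x + 3x^2.
With P = €85 above the shutdown price, P = MC gives x = 11.
At P = €54 ≥ min AVC, set P = MC: x = 10. The firm stays open but cuts output.

Output falls from 11 to 10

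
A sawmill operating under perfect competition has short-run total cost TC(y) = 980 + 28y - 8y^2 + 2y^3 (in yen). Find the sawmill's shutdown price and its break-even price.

AVC = 28 - 8y + 2y^2; minimized at y = 2, giving min AVC = ¥20. That is the shutdown price.
ATC = 980/y + 28 - 8y + 2y^2. Setting dATC/dy = −980/y^2 − 8 + 4y = 0 gives y = 7 (since 4·7^3 − 8·7^2 = 980).
min ATC = 980/7 + 28 − 8·7 + 2·7^2 = ¥210. That is the break-even price.
For ¥20 ≤ P < ¥210 the firm produces at a loss; below ¥20 it shuts down.

Shutdown price = ¥20; break-even price = ¥210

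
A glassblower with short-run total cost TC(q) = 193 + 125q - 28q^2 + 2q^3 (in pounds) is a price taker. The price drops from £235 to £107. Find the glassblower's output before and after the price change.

AVC = 125 - 28q + 2q^2, minimized at q = 7 where min AVC = £27. MC = 125 - 56q + 6q^2.
At P = £235 ≥ min AVC, set P = MC on the rising branch: q = 11.
At P = £107 ≥ min AVC, set P = MC: q = 9. The firm stays open but cuts output.

Output falls from 11 to 9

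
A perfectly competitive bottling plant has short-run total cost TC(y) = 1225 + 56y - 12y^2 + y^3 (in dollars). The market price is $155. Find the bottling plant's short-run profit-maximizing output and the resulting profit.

AVC = 56 - 12y + y^2 has its minimum $20 at y = 6; price $155 clears that bar, so the firm operates.
With MC = 56 - 24y + 3y^2, P = MC on the upward-sloping part at y* = 11.
TR = 155·11 = 1705. TC = 1225 + 495 = 1720. Profit = 1705 − 1720 = -$15.
That loss of $15 beats the $1225 the firm would lose by shutting down; producing recovers $1210 of fixed cost.

Profit = -$15 at y = 11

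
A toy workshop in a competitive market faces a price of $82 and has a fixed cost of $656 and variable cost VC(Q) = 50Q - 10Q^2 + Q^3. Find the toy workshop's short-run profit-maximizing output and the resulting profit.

Profit = -$272 at Q = 8

AVC = 50 - 10Q + Q^2; min AVC = $25 at Q = 5. Since P = $82 ≥ min AVC, the firm produces.
With MC = 50 - 20Q + 3Q^2, P = MC on the upward-sloping part at Q* = 8.
TR = 82·8 = 656. TC = 656 + 272 = 928. Profit = 656 − 928 = -$272.
That loss of $272 beats the $656 the firm would lose by shutting down; producing recovers $384 of fixed cost.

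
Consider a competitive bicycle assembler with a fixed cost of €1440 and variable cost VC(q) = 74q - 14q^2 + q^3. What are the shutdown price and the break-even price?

Shutdown price = min AVC. AVC = 74 - 14q + q^2, with vertex at q = 7 and minimum €25.
ATC = 1440/q + 74 - 14q + q^2. Setting dATC/dq = −1440/q^2 − 14 + 2q = 0 gives q = 12 (since 2·12^3 − 14·12^2 = 1440).
min ATC = 1440/12 + 74 − 14·12 + 12^2 = €170. That is the break-even price.
For €25 ≤ P < €170 the firm produces at a loss; below €25 it shuts down.

Shutdown price = €25; break-even price = €170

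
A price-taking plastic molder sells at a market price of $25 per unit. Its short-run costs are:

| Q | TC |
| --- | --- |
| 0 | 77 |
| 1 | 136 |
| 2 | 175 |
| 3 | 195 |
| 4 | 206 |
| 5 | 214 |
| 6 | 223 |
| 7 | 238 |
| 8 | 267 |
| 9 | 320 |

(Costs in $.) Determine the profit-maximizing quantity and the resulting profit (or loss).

Q = 7; profit = -$63

Profit at each row (π = 25Q − TC): Q=0: -77; Q=1: -111; Q=2: -125; Q=3: -120; Q=4: -106; Q=5: -89; Q=6: -73; Q=7: -63; Q=8: -67; Q=9: -95.
Profit is maximized at Q = 7. AVC there is 161/7 = $23 ≤ P, so producing beats shutting down (which would give -$77).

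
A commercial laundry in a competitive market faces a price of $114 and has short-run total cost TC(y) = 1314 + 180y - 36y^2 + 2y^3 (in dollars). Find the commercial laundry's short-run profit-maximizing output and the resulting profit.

AVC = 180 - 36y + 2y^2 has its minimum $18 at y = 9; price $114 clears that bar, so the firm operates.
With MC = 180 - 72y + 6y^2, P = MC on the upward-sloping part at y* = 11.
TR = 114·11 = 1254. TC = 1314 + 286 = 1600. Profit = 1254 − 1600 = -$346.
That loss of $346 beats the $1314 the firm would lose by shutting down; producing recovers $968 of fixed cost.

Profit = -$346 at y = 11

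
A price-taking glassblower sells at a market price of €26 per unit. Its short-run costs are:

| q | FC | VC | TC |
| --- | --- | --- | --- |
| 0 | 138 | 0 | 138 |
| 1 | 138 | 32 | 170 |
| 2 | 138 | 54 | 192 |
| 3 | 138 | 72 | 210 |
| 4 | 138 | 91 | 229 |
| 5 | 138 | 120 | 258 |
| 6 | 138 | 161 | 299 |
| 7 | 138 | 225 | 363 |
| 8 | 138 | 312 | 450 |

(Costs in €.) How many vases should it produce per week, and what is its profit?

Profit at each row (π = 26q − TC): q=0: -138; q=1: -144; q=2: -140; q=3: -132; q=4: -125; q=5: -128; q=6: -143; q=7: -181; q=8: -242.
Profit is maximized at q = 4. AVC there is 91/4 = €22.75 ≤ P, so producing beats shutting down (which would give -€138).

q = 4; profit = -€125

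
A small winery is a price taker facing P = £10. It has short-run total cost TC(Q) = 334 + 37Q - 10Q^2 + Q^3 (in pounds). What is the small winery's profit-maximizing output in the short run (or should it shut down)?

Shut down

Strip out fixed cost: VC = 37Q - 10Q^2 + Q^3. Then AVC = 37 - 10Q + Q^2 and MC = 37 - 20Q + 3Q^2.
AVC hits its minimum where MC = AVC, at Q = 5, giving min AVC = 37 - 10·5 + 5^2 = £12.
P = £10 lies below min AVC = £12; no output level covers variable cost.
Shutting down limits the loss to fixed cost, £334.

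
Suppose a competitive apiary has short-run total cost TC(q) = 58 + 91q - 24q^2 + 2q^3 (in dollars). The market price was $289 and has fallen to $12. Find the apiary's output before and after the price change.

AVC = 91 - 24q + 2q^2, minimized at q = 6 where min AVC = $19. MC = 91 - 48q + 6q^2.
With P = $289 above the shutdown price, P = MC gives q = 11.
At P = $12 < min AVC = $19, price no longer covers variable cost at any output, so the firm shuts down: q = 0.

Output falls from 11 to 0 (the firm shuts down)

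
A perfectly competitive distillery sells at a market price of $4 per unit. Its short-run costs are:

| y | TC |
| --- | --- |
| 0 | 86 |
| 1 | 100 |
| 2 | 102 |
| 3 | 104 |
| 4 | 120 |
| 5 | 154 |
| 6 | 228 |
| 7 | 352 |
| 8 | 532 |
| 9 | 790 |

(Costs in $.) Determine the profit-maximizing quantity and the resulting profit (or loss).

y = 0 (shut down); profit = -$86

Compute π = P·y − TC at each output: y=0: -86; y=1: -96; y=2: -94; y=3: -92; y=4: -104; y=5: -134; y=6: -204; y=7: -324; y=8: -500; y=9: -754.
Profit is highest at y = 0. Equivalently, the lowest AVC in the table is 18/3 ≈ $6 at y = 3, and P = $4 falls below it — price never covers variable cost, so the firm shuts down and loses only its fixed cost.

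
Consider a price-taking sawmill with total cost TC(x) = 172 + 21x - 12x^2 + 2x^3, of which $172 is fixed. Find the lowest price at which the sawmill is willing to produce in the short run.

$3 per unit

The firm shuts down when price falls below the minimum of average variable cost. AVC = VC/x = 21 - 12x + 2x^2.
At the minimum of AVC, MC = AVC. MC = 21 - 24x + 6x^2; setting MC = AVC gives 4x^2 - 12x = 0, so x = 3. min AVC = 3.
So the shutdown price is $3.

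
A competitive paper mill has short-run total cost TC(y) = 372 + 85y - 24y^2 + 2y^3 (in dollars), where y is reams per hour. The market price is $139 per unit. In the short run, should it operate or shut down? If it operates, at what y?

Produce at y = 9

From TC, MC = TC'(y) = 85 - 48y + 6y^2 and AVC = VC/y = 85 - 24y + 2y^2.
AVC hits its minimum where MC = AVC, at y = 6, giving min AVC = 85 - 24·6 + 2·6^2 = $13.
P = $139 exceeds min AVC = $13, so the firm stays open.
Set P = MC: 139 = 85 - 48y + 6y^2 → -54 - 48y + 6y^2 = 0. The roots are y = -1 and y = 9; the profit-maximizing output is on the rising part of MC, so y* = 9.
Check: AVC at y = 9 is $31 ≤ P, so revenue covers variable cost.
Profit = P·y − TC = 139·9 − 651 = $600.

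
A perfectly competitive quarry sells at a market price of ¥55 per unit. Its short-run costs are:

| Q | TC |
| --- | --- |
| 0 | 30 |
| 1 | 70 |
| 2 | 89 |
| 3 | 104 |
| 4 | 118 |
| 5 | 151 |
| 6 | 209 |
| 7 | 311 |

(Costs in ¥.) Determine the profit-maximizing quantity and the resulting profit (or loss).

Profit at each row (π = 55Q − TC): Q=0: -30; Q=1: -15; Q=2: 21; Q=3: 61; Q=4: 102; Q=5: 124; Q=6: 121; Q=7: 74.
Profit is maximized at Q = 5. AVC there is 121/5 = ¥24.20 ≤ P, so producing beats shutting down (which would give -¥30).

Q = 5; profit = ¥124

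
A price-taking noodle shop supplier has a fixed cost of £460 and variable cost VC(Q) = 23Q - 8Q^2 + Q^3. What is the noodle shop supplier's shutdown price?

The firm shuts down when price falls below the minimum of average variable cost. AVC = VC/Q = 23 - 8Q + Q^2.
dAVC/dQ = -8 + 2Q = 0 gives Q = 4. min AVC = 23 - 8·4 + 4^2 = 7.
So the shutdown price is £7.

£7 per unit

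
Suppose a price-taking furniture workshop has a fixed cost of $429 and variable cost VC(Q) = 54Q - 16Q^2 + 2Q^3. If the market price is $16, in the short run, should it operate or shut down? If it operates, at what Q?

Variable cost is VC = 54Q - 16Q^2 + 2Q^3, so AVC = VC/Q = 54 - 16Q + 2Q^2 and MC = dTC/dQ = 54 - 32Q + 6Q^2.
AVC is minimized where dAVC/dQ = -16 + 4Q = 0, at Q = 4; min AVC = 54 - 16·4 + 2·4^2 = $22.
P = $16 lies below min AVC = $22; no output level covers variable cost.
The firm minimizes its loss by shutting down and losing only its fixed cost of $429.

Shut down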